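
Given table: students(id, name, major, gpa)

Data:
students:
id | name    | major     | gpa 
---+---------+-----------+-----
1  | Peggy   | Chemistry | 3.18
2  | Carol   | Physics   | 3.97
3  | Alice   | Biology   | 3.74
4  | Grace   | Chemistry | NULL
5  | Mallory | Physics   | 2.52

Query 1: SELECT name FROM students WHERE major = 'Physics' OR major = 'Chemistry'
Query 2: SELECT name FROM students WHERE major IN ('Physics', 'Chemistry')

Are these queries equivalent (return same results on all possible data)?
Yes, equivalent

Both queries return: [('Carol',), ('Grace',), ('Mallory',), ('Peggy',)]

Reason: OR vs IN are equivalent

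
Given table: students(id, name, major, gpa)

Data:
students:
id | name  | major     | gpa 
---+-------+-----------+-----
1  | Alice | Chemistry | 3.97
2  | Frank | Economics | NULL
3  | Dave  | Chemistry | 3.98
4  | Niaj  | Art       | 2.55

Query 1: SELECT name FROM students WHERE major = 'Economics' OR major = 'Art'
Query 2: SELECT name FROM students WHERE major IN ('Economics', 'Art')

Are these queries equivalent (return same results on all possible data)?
Yes, equivalent

Both queries return: [('Frank',), ('Niaj',)]

Reason: OR vs IN are equivalent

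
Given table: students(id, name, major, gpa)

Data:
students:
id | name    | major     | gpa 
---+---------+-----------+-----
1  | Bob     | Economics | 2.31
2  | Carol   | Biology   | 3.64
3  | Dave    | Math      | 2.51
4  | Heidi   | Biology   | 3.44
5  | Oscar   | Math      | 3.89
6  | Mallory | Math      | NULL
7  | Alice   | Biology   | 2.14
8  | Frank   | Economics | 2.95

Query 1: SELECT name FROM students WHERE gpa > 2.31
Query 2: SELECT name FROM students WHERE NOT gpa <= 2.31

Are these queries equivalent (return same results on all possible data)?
Yes, equivalent

Both queries return: [('Carol',), ('Dave',), ('Frank',), ('Heidi',), ('Oscar',)]

Reason: Both filter gpa > 2.31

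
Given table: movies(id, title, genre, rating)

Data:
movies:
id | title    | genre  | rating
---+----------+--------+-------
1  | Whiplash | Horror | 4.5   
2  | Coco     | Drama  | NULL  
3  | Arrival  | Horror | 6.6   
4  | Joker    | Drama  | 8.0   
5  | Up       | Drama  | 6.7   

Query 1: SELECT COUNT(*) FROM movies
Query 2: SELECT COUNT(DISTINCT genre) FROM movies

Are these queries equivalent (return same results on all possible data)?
No, not equivalent

Query 1 returns: [(5,)]
Query 2 returns: [(2,)]

Reason: COUNT(*) counts rows, COUNT(DISTINCT genre) counts unique genres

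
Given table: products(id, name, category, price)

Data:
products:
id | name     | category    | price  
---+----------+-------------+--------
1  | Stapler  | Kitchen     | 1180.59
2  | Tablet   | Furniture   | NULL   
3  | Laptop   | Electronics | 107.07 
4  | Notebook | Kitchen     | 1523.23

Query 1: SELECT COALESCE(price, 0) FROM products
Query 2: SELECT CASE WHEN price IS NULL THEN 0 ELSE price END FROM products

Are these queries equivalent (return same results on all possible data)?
Yes, equivalent

Both queries return: [(0,), (107.07,), (1180.59,), (1523.23,)]

Reason: COALESCE vs CASE for NULL handling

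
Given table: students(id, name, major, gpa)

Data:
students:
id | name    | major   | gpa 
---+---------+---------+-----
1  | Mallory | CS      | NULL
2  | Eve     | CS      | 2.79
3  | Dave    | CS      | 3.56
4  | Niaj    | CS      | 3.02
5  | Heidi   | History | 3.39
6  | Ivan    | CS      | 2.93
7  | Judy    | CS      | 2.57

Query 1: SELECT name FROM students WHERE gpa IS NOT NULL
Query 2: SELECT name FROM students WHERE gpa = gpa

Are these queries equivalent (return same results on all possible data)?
Yes, equivalent

Both queries return: [('Dave',), ('Eve',), ('Heidi',), ('Ivan',), ('Judy',), ('Niaj',)]

Reason: IS NOT NULL vs self-equality (both exclude NULLs)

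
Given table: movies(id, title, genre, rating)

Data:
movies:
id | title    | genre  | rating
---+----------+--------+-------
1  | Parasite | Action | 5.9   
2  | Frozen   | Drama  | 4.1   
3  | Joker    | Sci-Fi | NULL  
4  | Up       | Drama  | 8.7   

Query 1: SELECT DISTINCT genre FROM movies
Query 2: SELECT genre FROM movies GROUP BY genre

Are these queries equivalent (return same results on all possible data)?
Yes, equivalent

Both queries return: [('Action',), ('Drama',), ('Sci-Fi',)]

Reason: Both get unique genres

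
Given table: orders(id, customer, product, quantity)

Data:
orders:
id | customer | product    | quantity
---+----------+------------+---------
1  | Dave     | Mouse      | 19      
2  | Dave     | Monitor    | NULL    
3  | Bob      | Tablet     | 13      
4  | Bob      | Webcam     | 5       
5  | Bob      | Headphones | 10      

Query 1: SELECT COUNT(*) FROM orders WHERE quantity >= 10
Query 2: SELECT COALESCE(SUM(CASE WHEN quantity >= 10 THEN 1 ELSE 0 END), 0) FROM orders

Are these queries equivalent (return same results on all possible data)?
Yes, equivalent

Both queries return: [(3,)]

Reason: COUNT with WHERE vs conditional SUM (COALESCE handles empty-table NULL)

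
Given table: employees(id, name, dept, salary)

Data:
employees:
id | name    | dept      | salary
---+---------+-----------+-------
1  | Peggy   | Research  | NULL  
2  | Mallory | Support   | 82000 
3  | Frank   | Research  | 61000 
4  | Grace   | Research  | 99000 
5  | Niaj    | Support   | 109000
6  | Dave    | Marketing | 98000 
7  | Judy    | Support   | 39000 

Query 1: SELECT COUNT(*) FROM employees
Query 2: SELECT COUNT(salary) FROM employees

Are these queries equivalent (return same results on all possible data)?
No, not equivalent

Query 1 returns: [(7,)]
Query 2 returns: [(6,)]

Reason: COUNT(*) includes NULLs, COUNT(column) excludes them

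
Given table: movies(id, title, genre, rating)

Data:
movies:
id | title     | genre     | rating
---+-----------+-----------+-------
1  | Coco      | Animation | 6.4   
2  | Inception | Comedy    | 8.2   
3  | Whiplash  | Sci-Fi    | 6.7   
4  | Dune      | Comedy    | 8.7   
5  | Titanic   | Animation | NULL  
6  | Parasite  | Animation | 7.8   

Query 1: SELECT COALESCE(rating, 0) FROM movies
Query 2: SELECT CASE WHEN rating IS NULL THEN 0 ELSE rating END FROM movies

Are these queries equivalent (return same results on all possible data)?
Yes, equivalent

Both queries return: [(0,), (6.4,), (6.7,), (7.8,), (8.2,), (8.7,)]

Reason: COALESCE vs CASE for NULL handling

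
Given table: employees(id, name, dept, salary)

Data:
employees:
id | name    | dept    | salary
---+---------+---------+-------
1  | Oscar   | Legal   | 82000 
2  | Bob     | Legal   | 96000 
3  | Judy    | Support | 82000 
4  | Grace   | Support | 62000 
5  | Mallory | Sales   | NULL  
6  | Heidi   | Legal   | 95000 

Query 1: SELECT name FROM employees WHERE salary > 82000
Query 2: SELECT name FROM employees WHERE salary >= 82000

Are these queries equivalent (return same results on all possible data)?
No, not equivalent

Query 1 returns: [('Bob',), ('Heidi',)]
Query 2 returns: [('Oscar',), ('Bob',), ('Judy',), ('Heidi',)]

Reason: > vs >= gives different results when salary = 82000 exists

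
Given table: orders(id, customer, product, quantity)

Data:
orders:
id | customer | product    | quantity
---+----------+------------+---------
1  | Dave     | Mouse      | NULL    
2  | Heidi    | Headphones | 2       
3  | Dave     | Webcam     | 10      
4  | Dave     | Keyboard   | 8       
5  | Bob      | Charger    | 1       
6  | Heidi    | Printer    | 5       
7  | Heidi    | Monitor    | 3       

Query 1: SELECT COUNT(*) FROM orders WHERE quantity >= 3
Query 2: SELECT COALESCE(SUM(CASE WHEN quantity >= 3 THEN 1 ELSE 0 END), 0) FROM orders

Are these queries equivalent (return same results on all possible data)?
Yes, equivalent

Both queries return: [(4,)]

Reason: COUNT with WHERE vs conditional SUM (COALESCE handles empty-table NULL)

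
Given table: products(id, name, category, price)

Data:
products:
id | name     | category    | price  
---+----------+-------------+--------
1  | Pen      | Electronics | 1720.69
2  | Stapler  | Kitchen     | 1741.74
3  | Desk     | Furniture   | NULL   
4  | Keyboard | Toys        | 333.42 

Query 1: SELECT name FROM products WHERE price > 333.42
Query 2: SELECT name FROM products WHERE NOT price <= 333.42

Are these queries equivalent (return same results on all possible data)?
Yes, equivalent

Both queries return: [('Pen',), ('Stapler',)]

Reason: Both filter price > 333.42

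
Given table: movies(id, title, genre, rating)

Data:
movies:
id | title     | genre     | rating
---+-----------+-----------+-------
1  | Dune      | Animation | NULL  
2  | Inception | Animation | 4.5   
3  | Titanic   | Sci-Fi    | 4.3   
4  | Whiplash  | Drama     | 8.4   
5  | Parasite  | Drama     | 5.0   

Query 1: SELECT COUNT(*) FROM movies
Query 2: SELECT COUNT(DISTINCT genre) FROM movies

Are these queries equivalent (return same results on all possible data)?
No, not equivalent

Query 1 returns: [(5,)]
Query 2 returns: [(3,)]

Reason: COUNT(*) counts rows, COUNT(DISTINCT genre) counts unique genres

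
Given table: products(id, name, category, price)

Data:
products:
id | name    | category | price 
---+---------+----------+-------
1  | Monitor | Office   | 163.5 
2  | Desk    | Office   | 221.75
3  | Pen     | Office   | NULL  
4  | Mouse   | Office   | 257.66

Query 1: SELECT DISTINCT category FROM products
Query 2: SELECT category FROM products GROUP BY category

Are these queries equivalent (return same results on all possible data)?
Yes, equivalent

Both queries return: [('Office',)]

Reason: Both get unique categorys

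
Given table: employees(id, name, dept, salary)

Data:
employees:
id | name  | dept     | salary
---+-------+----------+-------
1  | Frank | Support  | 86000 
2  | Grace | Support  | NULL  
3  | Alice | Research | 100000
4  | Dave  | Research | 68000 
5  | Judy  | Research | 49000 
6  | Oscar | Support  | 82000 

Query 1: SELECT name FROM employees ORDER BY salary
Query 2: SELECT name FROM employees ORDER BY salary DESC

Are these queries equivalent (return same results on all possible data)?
No, not equivalent

Query 1 returns: [('Grace',), ('Judy',), ('Dave',), ('Oscar',), ('Frank',), ('Alice',)]
Query 2 returns: [('Alice',), ('Frank',), ('Oscar',), ('Dave',), ('Judy',), ('Grace',)]

Reason: ASC vs DESC gives opposite ordering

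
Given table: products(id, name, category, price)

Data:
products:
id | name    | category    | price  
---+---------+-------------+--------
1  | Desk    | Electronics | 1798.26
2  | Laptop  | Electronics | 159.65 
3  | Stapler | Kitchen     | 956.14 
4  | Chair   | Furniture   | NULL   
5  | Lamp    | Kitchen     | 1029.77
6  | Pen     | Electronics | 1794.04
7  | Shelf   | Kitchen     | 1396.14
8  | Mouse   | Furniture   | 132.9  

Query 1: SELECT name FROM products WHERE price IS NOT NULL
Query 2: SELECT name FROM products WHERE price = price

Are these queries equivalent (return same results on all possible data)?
Yes, equivalent

Both queries return: [('Desk',), ('Lamp',), ('Laptop',), ('Mouse',), ('Pen',), ('Shelf',), ('Stapler',)]

Reason: IS NOT NULL vs self-equality (both exclude NULLs)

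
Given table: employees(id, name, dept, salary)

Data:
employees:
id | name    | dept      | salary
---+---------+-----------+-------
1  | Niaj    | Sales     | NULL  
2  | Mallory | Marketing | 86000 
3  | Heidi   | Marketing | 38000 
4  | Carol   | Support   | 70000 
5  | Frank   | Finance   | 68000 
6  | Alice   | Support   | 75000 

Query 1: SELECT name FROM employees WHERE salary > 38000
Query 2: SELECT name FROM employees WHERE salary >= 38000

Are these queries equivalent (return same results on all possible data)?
No, not equivalent

Query 1 returns: [('Mallory',), ('Carol',), ('Frank',), ('Alice',)]
Query 2 returns: [('Mallory',), ('Heidi',), ('Carol',), ('Frank',), ('Alice',)]

Reason: > vs >= gives different results when salary = 38000 exists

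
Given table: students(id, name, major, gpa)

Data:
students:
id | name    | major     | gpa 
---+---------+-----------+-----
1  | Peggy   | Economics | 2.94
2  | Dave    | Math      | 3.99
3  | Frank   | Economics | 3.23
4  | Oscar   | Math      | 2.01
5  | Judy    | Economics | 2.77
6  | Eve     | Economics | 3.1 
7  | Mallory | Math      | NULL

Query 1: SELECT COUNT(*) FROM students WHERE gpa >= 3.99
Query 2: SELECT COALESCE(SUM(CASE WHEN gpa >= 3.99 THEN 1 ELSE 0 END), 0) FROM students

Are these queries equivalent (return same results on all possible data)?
Yes, equivalent

Both queries return: [(1,)]

Reason: COUNT with WHERE vs conditional SUM (COALESCE handles empty-table NULL)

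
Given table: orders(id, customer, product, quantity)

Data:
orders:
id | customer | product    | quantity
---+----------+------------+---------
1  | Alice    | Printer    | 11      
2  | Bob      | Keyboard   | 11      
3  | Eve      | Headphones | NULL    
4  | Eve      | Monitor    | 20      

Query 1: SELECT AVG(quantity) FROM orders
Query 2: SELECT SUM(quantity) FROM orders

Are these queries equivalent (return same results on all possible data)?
No, not equivalent

Query 1 returns: [(14.0,)]
Query 2 returns: [(42,)]

Reason: AVG vs SUM give different aggregate values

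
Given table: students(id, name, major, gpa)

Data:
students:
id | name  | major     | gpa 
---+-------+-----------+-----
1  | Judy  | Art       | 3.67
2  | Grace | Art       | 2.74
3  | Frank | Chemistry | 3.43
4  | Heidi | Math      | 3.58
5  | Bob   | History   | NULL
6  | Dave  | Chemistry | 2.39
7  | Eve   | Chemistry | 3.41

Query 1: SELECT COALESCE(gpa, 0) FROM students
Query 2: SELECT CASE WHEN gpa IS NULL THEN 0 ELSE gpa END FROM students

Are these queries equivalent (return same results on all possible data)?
Yes, equivalent

Both queries return: [(0,), (2.39,), (2.74,), (3.41,), (3.43,), (3.58,), (3.67,)]

Reason: COALESCE vs CASE for NULL handling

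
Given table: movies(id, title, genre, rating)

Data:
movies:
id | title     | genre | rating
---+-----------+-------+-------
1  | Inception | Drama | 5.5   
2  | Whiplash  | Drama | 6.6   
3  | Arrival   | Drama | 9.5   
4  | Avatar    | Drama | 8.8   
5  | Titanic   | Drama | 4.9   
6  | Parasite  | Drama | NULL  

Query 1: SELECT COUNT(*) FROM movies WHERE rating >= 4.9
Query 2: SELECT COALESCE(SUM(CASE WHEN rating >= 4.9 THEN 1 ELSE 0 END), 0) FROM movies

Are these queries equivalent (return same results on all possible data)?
Yes, equivalent

Both queries return: [(5,)]

Reason: COUNT with WHERE vs conditional SUM (COALESCE handles empty-table NULL)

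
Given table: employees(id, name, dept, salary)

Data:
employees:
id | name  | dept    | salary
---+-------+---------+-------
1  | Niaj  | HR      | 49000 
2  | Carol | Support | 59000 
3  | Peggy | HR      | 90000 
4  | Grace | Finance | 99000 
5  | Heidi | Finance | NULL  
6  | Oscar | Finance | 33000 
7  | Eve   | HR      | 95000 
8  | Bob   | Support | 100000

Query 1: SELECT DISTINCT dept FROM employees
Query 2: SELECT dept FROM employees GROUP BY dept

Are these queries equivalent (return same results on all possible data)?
Yes, equivalent

Both queries return: [('Finance',), ('HR',), ('Support',)]

Reason: Both get unique depts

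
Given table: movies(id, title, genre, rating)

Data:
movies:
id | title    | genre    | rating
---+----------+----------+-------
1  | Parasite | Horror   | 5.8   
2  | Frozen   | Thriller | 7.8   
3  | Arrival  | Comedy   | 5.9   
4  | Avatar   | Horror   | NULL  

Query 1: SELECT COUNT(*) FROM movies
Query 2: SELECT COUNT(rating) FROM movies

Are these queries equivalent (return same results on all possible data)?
No, not equivalent

Query 1 returns: [(4,)]
Query 2 returns: [(3,)]

Reason: COUNT(*) includes NULLs, COUNT(column) excludes them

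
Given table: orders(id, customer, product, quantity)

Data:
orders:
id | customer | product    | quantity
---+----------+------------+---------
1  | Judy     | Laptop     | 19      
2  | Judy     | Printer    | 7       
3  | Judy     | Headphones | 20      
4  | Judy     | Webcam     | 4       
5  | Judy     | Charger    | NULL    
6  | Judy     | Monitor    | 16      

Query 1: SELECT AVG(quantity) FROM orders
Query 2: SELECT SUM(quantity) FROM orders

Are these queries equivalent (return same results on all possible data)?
No, not equivalent

Query 1 returns: [(13.2,)]
Query 2 returns: [(66,)]

Reason: AVG vs SUM give different aggregate values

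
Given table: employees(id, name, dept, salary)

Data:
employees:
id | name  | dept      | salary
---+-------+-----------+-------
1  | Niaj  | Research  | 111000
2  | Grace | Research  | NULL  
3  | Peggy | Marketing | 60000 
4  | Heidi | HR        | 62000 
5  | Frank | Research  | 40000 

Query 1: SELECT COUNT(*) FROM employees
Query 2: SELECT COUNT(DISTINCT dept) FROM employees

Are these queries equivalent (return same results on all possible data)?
No, not equivalent

Query 1 returns: [(5,)]
Query 2 returns: [(3,)]

Reason: COUNT(*) counts rows, COUNT(DISTINCT dept) counts unique depts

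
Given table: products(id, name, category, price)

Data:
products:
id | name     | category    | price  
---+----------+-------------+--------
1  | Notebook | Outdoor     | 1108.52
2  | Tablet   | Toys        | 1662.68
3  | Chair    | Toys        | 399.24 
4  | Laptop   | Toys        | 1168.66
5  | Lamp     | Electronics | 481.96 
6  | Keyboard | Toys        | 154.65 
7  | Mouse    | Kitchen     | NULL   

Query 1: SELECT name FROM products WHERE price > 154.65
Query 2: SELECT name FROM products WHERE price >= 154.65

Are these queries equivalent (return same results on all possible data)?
No, not equivalent

Query 1 returns: [('Notebook',), ('Tablet',), ('Chair',), ('Laptop',), ('Lamp',)]
Query 2 returns: [('Notebook',), ('Tablet',), ('Chair',), ('Laptop',), ('Lamp',), ('Keyboard',)]

Reason: > vs >= gives different results when price = 154.65 exists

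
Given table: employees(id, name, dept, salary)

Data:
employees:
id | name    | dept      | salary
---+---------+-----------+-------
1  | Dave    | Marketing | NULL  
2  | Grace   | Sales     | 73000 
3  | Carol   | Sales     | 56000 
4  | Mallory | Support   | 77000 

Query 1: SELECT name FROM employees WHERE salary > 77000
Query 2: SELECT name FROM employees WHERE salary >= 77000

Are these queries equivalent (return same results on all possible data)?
No, not equivalent

Query 1 returns: []
Query 2 returns: [('Mallory',)]

Reason: > vs >= gives different results when salary = 77000 exists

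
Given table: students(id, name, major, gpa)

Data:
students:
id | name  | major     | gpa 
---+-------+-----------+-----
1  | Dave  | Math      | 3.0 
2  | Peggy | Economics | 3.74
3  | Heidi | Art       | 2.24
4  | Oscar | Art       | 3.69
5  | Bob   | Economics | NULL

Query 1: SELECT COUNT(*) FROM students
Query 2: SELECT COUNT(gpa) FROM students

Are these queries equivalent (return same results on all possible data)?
No, not equivalent

Query 1 returns: [(5,)]
Query 2 returns: [(4,)]

Reason: COUNT(*) includes NULLs, COUNT(column) excludes them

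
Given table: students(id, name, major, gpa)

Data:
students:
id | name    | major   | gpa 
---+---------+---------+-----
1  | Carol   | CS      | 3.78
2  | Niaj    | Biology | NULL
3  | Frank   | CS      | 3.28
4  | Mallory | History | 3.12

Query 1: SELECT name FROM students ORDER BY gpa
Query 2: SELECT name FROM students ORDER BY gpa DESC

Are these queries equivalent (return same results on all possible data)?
No, not equivalent

Query 1 returns: [('Niaj',), ('Mallory',), ('Frank',), ('Carol',)]
Query 2 returns: [('Carol',), ('Frank',), ('Mallory',), ('Niaj',)]

Reason: ASC vs DESC gives opposite ordering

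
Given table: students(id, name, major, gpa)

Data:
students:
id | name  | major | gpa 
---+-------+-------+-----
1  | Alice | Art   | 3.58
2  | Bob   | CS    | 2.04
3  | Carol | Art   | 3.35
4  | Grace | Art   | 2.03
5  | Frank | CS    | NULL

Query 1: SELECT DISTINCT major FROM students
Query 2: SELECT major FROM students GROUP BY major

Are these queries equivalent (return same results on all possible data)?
Yes, equivalent

Both queries return: [('Art',), ('CS',)]

Reason: Both get unique majors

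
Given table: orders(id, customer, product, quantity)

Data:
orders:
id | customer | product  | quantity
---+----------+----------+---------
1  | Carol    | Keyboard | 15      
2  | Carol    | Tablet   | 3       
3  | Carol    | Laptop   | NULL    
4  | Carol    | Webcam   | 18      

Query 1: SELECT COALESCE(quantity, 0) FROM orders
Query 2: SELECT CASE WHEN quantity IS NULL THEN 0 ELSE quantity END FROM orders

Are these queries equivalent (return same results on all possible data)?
Yes, equivalent

Both queries return: [(0,), (3,), (15,), (18,)]

Reason: COALESCE vs CASE for NULL handling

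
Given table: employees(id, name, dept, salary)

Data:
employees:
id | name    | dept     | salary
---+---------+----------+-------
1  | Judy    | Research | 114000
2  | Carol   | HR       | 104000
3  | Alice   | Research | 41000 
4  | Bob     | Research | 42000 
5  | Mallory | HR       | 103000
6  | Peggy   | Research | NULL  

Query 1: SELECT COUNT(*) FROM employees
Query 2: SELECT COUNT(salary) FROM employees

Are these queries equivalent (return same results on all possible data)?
No, not equivalent

Query 1 returns: [(6,)]
Query 2 returns: [(5,)]

Reason: COUNT(*) includes NULLs, COUNT(column) excludes them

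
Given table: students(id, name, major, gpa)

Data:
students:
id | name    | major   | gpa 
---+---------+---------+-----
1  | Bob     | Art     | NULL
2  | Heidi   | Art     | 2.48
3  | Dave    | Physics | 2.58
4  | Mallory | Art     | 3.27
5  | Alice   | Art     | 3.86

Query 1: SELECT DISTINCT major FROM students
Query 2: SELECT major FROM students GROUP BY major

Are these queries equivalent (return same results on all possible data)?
Yes, equivalent

Both queries return: [('Art',), ('Physics',)]

Reason: Both get unique majors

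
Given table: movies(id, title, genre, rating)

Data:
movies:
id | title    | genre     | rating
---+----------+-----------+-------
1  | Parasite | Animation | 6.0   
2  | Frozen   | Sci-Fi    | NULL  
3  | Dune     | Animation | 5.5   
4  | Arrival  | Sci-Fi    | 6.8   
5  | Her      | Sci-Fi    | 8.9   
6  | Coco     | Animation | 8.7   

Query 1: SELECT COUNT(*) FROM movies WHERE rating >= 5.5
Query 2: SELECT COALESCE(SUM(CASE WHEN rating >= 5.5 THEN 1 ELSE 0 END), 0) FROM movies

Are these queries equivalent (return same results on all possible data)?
Yes, equivalent

Both queries return: [(5,)]

Reason: COUNT with WHERE vs conditional SUM (COALESCE handles empty-table NULL)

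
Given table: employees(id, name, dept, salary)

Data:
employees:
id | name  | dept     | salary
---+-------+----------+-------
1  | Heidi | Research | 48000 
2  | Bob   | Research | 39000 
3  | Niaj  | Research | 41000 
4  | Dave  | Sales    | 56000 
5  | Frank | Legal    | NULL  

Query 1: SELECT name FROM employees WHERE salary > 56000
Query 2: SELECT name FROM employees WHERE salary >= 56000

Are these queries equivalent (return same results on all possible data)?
No, not equivalent

Query 1 returns: []
Query 2 returns: [('Dave',)]

Reason: > vs >= gives different results when salary = 56000 exists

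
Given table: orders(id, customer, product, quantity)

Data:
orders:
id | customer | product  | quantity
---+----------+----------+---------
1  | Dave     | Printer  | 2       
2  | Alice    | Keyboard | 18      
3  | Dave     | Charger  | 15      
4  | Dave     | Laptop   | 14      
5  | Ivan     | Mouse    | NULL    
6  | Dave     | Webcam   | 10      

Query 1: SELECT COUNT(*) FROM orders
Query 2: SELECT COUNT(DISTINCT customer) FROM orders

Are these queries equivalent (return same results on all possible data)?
No, not equivalent

Query 1 returns: [(6,)]
Query 2 returns: [(3,)]

Reason: COUNT(*) counts rows, COUNT(DISTINCT customer) counts unique customers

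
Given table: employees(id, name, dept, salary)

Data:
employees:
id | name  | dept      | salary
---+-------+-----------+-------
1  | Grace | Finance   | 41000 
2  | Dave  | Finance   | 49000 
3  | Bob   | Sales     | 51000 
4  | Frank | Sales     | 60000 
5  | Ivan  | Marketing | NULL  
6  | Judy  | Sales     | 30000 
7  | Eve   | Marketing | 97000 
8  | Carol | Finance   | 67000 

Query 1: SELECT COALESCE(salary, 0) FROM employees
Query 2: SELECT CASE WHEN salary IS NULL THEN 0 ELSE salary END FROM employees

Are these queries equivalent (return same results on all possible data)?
Yes, equivalent

Both queries return: [(0,), (30000,), (41000,), (49000,), (51000,), (60000,), (67000,), (97000,)]

Reason: COALESCE vs CASE for NULL handling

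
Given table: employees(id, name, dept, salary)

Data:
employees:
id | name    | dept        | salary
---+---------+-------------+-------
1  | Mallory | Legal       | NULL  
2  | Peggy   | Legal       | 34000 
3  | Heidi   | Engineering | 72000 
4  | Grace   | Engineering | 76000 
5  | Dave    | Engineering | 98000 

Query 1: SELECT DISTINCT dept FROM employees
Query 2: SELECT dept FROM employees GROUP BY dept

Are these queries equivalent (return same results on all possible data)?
Yes, equivalent

Both queries return: [('Engineering',), ('Legal',)]

Reason: Both get unique depts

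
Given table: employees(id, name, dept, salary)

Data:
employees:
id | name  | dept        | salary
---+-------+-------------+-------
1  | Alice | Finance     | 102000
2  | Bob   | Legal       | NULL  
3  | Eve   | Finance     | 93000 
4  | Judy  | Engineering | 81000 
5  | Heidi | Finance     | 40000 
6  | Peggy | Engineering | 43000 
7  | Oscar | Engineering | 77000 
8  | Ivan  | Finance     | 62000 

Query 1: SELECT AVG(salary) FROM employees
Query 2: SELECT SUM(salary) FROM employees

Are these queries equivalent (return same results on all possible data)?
No, not equivalent

Query 1 returns: [(71142.85714285714,)]
Query 2 returns: [(498000,)]

Reason: AVG vs SUM give different aggregate values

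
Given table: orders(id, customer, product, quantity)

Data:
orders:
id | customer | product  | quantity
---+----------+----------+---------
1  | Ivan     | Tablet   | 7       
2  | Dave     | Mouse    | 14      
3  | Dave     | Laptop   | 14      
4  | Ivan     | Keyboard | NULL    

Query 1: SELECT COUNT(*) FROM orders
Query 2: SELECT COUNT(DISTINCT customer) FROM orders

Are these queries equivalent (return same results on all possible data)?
No, not equivalent

Query 1 returns: [(4,)]
Query 2 returns: [(2,)]

Reason: COUNT(*) counts rows, COUNT(DISTINCT customer) counts unique customers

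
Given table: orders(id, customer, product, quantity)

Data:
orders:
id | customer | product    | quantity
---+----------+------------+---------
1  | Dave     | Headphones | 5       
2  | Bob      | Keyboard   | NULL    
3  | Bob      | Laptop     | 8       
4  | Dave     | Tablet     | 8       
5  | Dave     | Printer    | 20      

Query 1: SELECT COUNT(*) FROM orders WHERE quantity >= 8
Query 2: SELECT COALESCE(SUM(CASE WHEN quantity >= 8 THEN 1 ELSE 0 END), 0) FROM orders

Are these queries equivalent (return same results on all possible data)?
Yes, equivalent

Both queries return: [(3,)]

Reason: COUNT with WHERE vs conditional SUM (COALESCE handles empty-table NULL)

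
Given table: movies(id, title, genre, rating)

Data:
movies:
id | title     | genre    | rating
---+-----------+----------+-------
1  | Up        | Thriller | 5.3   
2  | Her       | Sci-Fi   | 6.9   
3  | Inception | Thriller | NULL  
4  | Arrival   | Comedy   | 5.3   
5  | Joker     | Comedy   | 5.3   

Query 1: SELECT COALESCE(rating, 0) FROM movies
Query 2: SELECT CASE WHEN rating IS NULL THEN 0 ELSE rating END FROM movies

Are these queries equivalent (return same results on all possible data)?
Yes, equivalent

Both queries return: [(0,), (5.3,), (5.3,), (5.3,), (6.9,)]

Reason: COALESCE vs CASE for NULL handling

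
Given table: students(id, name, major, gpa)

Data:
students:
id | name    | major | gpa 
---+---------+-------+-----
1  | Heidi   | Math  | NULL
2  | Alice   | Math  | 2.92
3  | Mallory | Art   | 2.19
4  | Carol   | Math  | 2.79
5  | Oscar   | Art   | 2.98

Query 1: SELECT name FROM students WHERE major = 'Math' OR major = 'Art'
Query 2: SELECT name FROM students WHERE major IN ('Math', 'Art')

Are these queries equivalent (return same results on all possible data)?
Yes, equivalent

Both queries return: [('Alice',), ('Carol',), ('Heidi',), ('Mallory',), ('Oscar',)]

Reason: OR vs IN are equivalent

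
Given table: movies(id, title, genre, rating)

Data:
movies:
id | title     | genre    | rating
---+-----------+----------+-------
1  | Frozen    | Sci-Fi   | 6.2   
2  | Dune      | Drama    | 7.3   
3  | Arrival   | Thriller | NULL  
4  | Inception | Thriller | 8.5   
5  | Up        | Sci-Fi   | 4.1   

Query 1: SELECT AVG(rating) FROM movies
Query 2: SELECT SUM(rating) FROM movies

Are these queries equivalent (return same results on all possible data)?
No, not equivalent

Query 1 returns: [(6.525,)]
Query 2 returns: [(26.1,)]

Reason: AVG vs SUM give different aggregate values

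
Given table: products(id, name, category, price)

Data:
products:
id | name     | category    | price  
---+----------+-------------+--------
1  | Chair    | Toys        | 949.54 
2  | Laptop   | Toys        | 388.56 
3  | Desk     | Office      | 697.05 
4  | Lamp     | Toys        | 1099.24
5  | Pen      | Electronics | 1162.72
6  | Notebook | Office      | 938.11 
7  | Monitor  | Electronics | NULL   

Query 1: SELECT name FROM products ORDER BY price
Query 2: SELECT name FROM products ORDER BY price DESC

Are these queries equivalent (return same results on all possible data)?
No, not equivalent

Query 1 returns: [('Monitor',), ('Laptop',), ('Desk',), ('Notebook',), ('Chair',), ('Lamp',), ('Pen',)]
Query 2 returns: [('Pen',), ('Lamp',), ('Chair',), ('Notebook',), ('Desk',), ('Laptop',), ('Monitor',)]

Reason: ASC vs DESC gives opposite ordering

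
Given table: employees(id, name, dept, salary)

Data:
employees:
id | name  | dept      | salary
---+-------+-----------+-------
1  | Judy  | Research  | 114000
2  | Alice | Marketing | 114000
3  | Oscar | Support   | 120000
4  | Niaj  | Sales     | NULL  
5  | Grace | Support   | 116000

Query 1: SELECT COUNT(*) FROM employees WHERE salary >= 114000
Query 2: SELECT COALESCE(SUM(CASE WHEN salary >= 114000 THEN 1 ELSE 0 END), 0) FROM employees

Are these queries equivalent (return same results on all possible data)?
Yes, equivalent

Both queries return: [(4,)]

Reason: COUNT with WHERE vs conditional SUM (COALESCE handles empty-table NULL)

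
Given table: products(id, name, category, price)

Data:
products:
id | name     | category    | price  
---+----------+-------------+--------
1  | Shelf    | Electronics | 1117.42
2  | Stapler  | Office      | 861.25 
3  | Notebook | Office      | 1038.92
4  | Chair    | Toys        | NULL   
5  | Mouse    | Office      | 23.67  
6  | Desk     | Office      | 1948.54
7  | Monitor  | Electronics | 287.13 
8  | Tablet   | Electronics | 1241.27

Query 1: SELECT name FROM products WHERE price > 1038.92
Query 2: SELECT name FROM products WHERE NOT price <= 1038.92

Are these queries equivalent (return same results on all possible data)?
Yes, equivalent

Both queries return: [('Desk',), ('Shelf',), ('Tablet',)]

Reason: Both filter price > 1038.92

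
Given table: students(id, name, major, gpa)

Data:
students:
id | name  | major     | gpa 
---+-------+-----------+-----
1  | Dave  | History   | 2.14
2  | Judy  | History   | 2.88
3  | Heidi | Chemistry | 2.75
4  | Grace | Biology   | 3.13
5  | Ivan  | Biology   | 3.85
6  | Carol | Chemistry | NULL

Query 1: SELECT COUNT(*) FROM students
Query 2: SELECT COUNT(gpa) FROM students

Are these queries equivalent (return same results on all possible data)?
No, not equivalent

Query 1 returns: [(6,)]
Query 2 returns: [(5,)]

Reason: COUNT(*) includes NULLs, COUNT(column) excludes them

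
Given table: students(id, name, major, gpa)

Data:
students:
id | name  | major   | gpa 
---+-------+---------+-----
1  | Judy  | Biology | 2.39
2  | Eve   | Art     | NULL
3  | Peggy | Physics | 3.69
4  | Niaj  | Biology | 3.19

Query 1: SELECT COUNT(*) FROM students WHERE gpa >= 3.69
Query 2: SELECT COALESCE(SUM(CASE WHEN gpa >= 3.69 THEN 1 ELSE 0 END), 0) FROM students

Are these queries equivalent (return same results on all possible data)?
Yes, equivalent

Both queries return: [(1,)]

Reason: COUNT with WHERE vs conditional SUM (COALESCE handles empty-table NULL)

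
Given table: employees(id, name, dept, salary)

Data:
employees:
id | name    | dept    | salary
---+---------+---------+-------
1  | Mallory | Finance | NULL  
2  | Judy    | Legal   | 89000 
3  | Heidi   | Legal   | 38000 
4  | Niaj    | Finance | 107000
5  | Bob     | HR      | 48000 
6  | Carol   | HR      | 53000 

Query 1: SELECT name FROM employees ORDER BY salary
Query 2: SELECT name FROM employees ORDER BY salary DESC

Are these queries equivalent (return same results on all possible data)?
No, not equivalent

Query 1 returns: [('Mallory',), ('Heidi',), ('Bob',), ('Carol',), ('Judy',), ('Niaj',)]
Query 2 returns: [('Niaj',), ('Judy',), ('Carol',), ('Bob',), ('Heidi',), ('Mallory',)]

Reason: ASC vs DESC gives opposite ordering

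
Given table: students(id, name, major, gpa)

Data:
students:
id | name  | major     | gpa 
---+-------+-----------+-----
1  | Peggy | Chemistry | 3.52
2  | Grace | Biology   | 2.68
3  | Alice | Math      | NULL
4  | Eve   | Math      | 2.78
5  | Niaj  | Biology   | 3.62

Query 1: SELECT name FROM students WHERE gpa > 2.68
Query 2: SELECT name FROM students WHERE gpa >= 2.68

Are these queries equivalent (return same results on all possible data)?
No, not equivalent

Query 1 returns: [('Peggy',), ('Eve',), ('Niaj',)]
Query 2 returns: [('Peggy',), ('Grace',), ('Eve',), ('Niaj',)]

Reason: > vs >= gives different results when gpa = 2.68 exists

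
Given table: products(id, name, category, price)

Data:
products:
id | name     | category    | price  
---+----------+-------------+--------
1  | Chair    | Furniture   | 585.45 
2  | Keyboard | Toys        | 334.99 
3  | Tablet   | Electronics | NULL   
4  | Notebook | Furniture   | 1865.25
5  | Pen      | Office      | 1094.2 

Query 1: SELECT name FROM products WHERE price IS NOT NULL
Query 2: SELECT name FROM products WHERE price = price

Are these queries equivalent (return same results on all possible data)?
Yes, equivalent

Both queries return: [('Chair',), ('Keyboard',), ('Notebook',), ('Pen',)]

Reason: IS NOT NULL vs self-equality (both exclude NULLs)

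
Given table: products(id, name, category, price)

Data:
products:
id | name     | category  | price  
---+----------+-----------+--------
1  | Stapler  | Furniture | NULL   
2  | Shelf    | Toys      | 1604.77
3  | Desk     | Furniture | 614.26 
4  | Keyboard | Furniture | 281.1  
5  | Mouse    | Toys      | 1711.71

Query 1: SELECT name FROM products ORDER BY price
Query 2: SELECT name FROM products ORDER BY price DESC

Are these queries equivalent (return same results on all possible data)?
No, not equivalent

Query 1 returns: [('Stapler',), ('Keyboard',), ('Desk',), ('Shelf',), ('Mouse',)]
Query 2 returns: [('Mouse',), ('Shelf',), ('Desk',), ('Keyboard',), ('Stapler',)]

Reason: ASC vs DESC gives opposite ordering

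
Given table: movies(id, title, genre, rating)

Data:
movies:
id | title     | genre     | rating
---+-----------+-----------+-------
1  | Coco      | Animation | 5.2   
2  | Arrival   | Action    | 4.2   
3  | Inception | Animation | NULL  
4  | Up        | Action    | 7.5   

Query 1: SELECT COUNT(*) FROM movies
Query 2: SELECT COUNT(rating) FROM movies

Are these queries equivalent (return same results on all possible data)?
No, not equivalent

Query 1 returns: [(4,)]
Query 2 returns: [(3,)]

Reason: COUNT(*) includes NULLs, COUNT(column) excludes them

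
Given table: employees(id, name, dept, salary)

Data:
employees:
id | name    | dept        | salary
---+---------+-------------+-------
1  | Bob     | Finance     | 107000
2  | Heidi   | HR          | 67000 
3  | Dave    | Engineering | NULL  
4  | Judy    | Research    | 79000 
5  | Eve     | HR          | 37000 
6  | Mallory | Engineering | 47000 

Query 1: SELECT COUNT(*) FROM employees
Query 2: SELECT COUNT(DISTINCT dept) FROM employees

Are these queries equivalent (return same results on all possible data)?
No, not equivalent

Query 1 returns: [(6,)]
Query 2 returns: [(4,)]

Reason: COUNT(*) counts rows, COUNT(DISTINCT dept) counts unique depts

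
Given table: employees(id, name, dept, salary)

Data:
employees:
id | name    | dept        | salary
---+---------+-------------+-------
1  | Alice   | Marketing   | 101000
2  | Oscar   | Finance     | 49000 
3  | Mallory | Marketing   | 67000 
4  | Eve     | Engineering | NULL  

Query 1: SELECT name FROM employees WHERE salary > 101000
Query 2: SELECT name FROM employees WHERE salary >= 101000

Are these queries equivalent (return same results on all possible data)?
No, not equivalent

Query 1 returns: []
Query 2 returns: [('Alice',)]

Reason: > vs >= gives different results when salary = 101000 exists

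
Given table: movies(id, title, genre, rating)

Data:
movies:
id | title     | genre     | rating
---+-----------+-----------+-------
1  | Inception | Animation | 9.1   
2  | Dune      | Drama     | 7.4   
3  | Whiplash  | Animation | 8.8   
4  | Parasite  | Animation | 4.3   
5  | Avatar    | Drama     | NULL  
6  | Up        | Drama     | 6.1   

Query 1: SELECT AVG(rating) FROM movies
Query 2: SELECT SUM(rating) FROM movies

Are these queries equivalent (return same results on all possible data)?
No, not equivalent

Query 1 returns: [(7.140000000000001,)]
Query 2 returns: [(35.7,)]

Reason: AVG vs SUM give different aggregate values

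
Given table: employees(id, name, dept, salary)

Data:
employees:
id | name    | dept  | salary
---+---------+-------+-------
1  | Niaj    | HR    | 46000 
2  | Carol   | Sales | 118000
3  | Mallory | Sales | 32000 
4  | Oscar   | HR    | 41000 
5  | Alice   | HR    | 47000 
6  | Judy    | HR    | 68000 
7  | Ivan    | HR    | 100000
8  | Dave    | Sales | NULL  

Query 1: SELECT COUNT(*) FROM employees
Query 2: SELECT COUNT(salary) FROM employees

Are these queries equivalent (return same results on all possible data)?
No, not equivalent

Query 1 returns: [(8,)]
Query 2 returns: [(7,)]

Reason: COUNT(*) includes NULLs, COUNT(column) excludes them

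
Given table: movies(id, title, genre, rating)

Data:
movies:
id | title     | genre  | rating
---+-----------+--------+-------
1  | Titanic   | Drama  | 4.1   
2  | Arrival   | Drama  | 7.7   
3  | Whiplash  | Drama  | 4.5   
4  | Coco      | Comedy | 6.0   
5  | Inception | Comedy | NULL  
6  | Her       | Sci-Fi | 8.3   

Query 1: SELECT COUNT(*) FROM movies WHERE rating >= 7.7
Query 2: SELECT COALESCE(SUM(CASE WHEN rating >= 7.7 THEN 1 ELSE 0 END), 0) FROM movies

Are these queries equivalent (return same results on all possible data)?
Yes, equivalent

Both queries return: [(2,)]

Reason: COUNT with WHERE vs conditional SUM (COALESCE handles empty-table NULL)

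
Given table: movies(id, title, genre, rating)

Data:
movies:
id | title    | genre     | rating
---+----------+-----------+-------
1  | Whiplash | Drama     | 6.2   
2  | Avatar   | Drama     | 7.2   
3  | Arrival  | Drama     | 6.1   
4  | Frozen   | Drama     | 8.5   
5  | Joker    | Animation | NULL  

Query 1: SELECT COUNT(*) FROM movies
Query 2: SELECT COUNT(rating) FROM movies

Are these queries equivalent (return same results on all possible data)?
No, not equivalent

Query 1 returns: [(5,)]
Query 2 returns: [(4,)]

Reason: COUNT(*) includes NULLs, COUNT(column) excludes them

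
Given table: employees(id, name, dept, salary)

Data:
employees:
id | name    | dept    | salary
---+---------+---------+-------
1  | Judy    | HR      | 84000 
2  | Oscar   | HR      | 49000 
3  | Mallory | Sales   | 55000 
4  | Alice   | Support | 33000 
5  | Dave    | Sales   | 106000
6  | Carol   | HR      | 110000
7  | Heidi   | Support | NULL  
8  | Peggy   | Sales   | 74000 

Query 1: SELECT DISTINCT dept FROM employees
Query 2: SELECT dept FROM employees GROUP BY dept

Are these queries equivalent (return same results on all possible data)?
Yes, equivalent

Both queries return: [('HR',), ('Sales',), ('Support',)]

Reason: Both get unique depts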